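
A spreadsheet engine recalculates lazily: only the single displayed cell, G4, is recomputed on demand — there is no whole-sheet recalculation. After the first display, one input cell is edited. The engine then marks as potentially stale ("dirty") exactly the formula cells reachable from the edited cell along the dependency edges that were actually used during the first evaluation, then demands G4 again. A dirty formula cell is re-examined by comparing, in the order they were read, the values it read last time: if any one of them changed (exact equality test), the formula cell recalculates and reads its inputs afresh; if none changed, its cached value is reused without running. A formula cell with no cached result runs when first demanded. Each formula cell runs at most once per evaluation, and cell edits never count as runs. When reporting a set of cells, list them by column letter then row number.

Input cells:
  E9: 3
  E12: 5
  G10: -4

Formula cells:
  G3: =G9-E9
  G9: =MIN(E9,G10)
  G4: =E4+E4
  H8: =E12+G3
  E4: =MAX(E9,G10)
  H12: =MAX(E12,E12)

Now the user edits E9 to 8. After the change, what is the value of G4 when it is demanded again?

New value of G4: 16.

First evaluation (everything demanded from the output):
  E4 = MAX(3, -4) = 3
  G4 = 3 + 3 = 6

Propagation after the edit:
  E4: runs — E9 3->8; result 8.
  G4: runs — E4 3->8; E4 3->8; result 16.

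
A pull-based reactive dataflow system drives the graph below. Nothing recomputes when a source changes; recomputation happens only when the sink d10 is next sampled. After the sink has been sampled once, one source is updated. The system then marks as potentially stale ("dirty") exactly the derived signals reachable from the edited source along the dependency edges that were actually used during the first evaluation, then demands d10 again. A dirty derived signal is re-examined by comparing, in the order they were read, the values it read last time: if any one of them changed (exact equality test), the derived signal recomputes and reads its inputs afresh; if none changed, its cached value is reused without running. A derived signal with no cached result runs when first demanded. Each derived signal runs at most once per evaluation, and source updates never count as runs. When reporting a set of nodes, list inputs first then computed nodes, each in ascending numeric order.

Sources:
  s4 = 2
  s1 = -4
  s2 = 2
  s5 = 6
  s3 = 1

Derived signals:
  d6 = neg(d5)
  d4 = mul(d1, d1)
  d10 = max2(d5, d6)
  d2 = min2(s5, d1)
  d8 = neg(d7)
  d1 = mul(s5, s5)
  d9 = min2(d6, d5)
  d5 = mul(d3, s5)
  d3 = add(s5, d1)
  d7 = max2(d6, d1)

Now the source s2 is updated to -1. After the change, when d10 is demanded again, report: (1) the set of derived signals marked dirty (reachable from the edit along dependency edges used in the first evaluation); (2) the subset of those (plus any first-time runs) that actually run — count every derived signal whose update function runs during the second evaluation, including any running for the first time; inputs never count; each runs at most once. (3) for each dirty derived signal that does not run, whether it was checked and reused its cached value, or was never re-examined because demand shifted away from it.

Marked dirty: none.
Derived signals that run: none — 0 in total.
Every dirty derived signal ran.
Key observation: s2 is never demanded by the output, so the edit triggers no recomputation at all.

First evaluation (everything demanded from the output):
  d1 = mul(6, 6) = 36
  d3 = add(6, 36) = 42
  d5 = mul(42, 6) = 252
  d6 = neg(252) = -252
  d10 = max2(252, -252) = 252

Propagation after the edit:
  s2 feeds no computation that the output demands — nothing is marked dirty and nothing runs.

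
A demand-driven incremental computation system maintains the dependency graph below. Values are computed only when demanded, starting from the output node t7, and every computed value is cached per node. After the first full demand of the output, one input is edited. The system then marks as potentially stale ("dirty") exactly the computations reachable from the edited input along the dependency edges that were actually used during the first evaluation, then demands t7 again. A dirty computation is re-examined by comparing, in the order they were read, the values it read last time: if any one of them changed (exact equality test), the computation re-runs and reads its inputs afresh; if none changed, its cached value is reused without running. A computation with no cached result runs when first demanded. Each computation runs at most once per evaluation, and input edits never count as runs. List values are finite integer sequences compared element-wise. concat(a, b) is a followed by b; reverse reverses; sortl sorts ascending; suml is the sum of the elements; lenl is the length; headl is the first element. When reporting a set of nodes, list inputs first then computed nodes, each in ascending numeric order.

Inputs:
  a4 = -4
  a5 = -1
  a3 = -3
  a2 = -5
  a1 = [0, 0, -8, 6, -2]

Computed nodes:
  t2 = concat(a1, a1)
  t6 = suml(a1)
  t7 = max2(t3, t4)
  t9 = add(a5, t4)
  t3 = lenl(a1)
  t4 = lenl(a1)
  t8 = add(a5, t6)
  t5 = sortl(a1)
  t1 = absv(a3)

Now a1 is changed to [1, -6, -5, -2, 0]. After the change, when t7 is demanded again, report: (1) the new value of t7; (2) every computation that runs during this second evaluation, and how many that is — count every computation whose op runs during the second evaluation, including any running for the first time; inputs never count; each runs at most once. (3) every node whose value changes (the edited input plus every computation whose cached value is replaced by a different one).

New value of t7: 5.
Computations that run: t3, t4 — 2 in total.
Values that change: a1.
Key observation: the cutoff stops propagation at t7 — its inputs' values are unchanged, so it reuses its cache.

First evaluation (everything demanded from the output):
  t3 = lenl([0, 0, -8, 6, -2]) = 5
  t4 = lenl([0, 0, -8, 6, -2]) = 5
  t7 = max2(5, 5) = 5

Propagation after the edit:
  t3: runs — a1 [0, 0, -8, 6, -2]->[1, -6, -5, -2, 0]; result 5 (same value as before).
  t4: runs — a1 [0, 0, -8, 6, -2]->[1, -6, -5, -2, 0]; result 5 (same value as before).
  t7: checked — values it read are unchanged (t3 unchanged, t4 unchanged); reused cached 5 without running.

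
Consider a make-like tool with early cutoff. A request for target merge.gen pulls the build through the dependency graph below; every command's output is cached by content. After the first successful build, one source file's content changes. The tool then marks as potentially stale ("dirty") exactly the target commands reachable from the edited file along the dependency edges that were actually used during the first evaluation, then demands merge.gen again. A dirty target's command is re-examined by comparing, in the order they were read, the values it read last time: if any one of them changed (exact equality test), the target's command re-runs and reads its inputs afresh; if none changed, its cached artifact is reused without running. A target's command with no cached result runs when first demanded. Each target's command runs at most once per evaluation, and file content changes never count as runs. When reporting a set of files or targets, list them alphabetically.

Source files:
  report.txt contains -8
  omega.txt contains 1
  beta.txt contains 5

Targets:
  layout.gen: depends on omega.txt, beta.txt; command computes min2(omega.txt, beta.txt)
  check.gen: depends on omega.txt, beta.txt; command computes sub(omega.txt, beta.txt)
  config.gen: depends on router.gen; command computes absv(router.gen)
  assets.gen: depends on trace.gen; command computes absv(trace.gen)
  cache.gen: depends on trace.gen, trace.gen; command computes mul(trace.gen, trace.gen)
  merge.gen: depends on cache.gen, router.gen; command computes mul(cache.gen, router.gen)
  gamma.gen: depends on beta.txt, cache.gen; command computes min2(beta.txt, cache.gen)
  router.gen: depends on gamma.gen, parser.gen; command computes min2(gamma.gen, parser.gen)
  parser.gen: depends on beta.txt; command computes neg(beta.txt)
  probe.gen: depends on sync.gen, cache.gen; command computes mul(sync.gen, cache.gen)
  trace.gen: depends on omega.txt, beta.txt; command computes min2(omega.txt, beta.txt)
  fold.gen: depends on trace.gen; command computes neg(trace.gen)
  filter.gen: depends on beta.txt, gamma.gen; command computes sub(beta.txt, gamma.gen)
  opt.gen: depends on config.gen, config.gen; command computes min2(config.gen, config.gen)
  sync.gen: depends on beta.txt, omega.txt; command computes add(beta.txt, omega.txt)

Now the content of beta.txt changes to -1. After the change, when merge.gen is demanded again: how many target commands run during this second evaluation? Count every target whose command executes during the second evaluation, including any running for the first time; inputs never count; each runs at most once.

First demand of the output computes:
  parser.gen = neg(5) = -5
  trace.gen = min2(1, 5) = 1
  cache.gen = mul(1, 1) = 1
  gamma.gen = min2(5, 1) = 1
  router.gen = min2(1, -5) = -5
  merge.gen = mul(1, -5) = -5

After the edit, cleaning proceeds:
  parser.gen: a read changed (beta.txt 5->-1) — executes, giving 1.
  trace.gen: a read changed (beta.txt 5->-1) — executes, giving -1.
  cache.gen: a read changed (trace.gen 1->-1; trace.gen 1->-1) — executes, giving 1 — identical to its old value.
  gamma.gen: a read changed (beta.txt 5->-1) — executes, giving -1.
  router.gen: a read changed (gamma.gen 1->-1; parser.gen -5->1) — executes, giving -1.
  merge.gen: a read changed (router.gen -5->-1) — executes, giving -1.

6 target commands run: cache.gen, gamma.gen, merge.gen, parser.gen, router.gen, trace.gen.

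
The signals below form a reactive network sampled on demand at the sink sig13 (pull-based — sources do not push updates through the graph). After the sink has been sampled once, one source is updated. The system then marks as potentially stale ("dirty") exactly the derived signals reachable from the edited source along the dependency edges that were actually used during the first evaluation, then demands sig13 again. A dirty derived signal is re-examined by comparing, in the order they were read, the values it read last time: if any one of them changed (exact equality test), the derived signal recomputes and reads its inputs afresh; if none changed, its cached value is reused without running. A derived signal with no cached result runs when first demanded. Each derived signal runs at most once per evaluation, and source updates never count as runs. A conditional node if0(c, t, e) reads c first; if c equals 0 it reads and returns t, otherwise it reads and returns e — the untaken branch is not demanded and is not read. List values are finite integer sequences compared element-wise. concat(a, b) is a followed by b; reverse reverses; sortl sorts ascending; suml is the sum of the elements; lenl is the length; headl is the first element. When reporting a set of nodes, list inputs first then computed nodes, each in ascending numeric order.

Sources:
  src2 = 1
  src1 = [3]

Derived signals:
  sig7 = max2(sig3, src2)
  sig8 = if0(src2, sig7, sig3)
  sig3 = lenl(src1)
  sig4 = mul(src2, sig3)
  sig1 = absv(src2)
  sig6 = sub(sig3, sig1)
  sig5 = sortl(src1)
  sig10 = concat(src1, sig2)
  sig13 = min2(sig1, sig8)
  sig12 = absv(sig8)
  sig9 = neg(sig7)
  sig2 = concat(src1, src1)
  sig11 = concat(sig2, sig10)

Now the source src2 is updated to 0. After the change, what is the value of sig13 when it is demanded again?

sig13 now evaluates to 0.
The important point: the flipped condition pulls in fresh nodes; sig7 runs for the first time.

Initial pass — values computed on the first demand:
  sig1 = absv(1) = 1
  sig3 = lenl([3]) = 1
  sig8 = if0(src2=1 -> else branch sig3) = 1
  sig13 = min2(1, 1) = 1

Second demand — change propagation:
  sig1: re-runs because src2 1->0; new result 0.
  sig7: newly demanded (no cache) — executes and yields 1.
  sig8: re-runs because src2 1->0; new result 1 (unchanged).
  sig13: re-runs because sig1 1->0; new result 0.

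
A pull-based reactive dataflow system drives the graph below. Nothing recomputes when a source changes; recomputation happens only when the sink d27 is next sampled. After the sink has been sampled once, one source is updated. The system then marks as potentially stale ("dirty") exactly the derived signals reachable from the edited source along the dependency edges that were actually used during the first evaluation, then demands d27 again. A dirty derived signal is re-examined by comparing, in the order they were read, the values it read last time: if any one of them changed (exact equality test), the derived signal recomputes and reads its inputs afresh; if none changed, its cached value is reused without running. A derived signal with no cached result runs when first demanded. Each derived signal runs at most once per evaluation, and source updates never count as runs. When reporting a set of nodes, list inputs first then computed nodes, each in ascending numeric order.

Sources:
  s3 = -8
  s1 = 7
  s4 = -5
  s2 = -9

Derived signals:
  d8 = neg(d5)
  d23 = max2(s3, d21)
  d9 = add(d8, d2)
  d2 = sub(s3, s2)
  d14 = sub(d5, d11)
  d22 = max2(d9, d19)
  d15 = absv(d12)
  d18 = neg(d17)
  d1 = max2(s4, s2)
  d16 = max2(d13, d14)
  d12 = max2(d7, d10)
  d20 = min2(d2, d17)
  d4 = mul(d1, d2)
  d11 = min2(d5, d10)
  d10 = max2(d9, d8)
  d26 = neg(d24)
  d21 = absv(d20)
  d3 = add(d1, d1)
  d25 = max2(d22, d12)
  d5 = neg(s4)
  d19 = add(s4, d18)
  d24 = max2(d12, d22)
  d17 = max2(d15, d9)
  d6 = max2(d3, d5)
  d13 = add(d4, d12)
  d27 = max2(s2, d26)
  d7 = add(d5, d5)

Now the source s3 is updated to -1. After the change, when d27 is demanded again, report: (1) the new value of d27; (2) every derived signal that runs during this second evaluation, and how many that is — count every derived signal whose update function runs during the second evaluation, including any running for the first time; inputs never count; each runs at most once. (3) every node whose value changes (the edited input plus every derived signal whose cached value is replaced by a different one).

New value of d27: -9.
Derived signals that run: d2, d9, d10, d12, d17, d22, d24 — 7 in total.
Values that change: s3, d2, d9, d10, d22.
Key observation: the cutoff stops propagation at d15 — its inputs' values are unchanged, so it reuses its cache.

First evaluation (everything demanded from the output):
  d2 = sub(-8, -9) = 1
  d5 = neg(-5) = 5
  d7 = add(5, 5) = 10
  d8 = neg(5) = -5
  d9 = add(-5, 1) = -4
  d10 = max2(-4, -5) = -4
  d12 = max2(10, -4) = 10
  d15 = absv(10) = 10
  d17 = max2(10, -4) = 10
  d18 = neg(10) = -10
  d19 = add(-5, -10) = -15
  d22 = max2(-4, -15) = -4
  d24 = max2(10, -4) = 10
  d26 = neg(10) = -10
  d27 = max2(-9, -10) = -9

Propagation after the edit:
  d2: runs — s3 -8->-1; result 8.
  d9: runs — d2 1->8; result 3.
  d10: runs — d9 -4->3; result 3.
  d12: runs — d10 -4->3; result 10 (same value as before).
  d15: checked — values it read are unchanged (d12 unchanged); reused cached 10 without running.
  d17: runs — d9 -4->3; result 10 (same value as before).
  d18: checked — values it read are unchanged (d17 unchanged); reused cached -10 without running.
  d19: checked — values it read are unchanged (s4 unchanged, d18 unchanged); reused cached -15 without running.
  d22: runs — d9 -4->3; result 3.
  d24: runs — d22 -4->3; result 10 (same value as before).
  d26: checked — values it read are unchanged (d24 unchanged); reused cached -10 without running.
  d27: checked — values it read are unchanged (s2 unchanged, d26 unchanged); reused cached -9 without running.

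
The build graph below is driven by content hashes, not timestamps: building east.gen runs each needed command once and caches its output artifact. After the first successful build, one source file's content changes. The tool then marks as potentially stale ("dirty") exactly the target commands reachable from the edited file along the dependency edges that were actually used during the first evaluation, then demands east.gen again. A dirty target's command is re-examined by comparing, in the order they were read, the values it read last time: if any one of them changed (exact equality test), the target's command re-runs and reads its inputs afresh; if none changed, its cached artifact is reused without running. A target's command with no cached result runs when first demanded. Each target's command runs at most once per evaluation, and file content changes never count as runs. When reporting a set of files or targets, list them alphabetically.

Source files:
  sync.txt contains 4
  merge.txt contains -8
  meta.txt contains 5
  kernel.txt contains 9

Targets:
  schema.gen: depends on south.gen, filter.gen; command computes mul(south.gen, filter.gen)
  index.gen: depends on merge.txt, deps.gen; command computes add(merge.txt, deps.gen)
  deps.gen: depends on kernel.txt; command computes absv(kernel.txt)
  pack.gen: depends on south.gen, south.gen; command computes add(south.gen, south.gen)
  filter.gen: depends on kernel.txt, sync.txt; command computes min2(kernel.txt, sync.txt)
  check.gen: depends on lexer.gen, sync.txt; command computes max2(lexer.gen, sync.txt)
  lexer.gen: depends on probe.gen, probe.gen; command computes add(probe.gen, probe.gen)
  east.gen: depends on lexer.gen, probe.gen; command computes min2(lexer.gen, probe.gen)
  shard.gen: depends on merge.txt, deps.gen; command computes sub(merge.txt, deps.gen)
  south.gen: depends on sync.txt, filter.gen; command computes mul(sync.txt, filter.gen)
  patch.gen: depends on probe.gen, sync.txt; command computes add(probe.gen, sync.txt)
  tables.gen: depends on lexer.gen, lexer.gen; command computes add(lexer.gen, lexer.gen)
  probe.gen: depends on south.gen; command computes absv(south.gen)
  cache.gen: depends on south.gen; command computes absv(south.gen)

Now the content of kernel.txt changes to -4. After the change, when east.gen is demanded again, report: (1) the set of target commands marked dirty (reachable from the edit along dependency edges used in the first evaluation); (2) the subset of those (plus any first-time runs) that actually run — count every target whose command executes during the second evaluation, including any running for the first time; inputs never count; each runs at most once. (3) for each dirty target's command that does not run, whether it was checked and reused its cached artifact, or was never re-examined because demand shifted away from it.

Initial pass — values computed on the first demand:
  filter.gen = min2(9, 4) = 4
  south.gen = mul(4, 4) = 16
  probe.gen = absv(16) = 16
  lexer.gen = add(16, 16) = 32
  east.gen = min2(32, 16) = 16

Second demand — change propagation:
  filter.gen: re-runs because kernel.txt 9->-4; new result -4.
  south.gen: re-runs because filter.gen 4->-4; new result -16.
  probe.gen: re-runs because south.gen 16->-16; new result 16 (unchanged).
  lexer.gen: re-examined; everything it read last time is the same (probe.gen unchanged, probe.gen unchanged) — cache 32 kept, no run.
  east.gen: re-examined; everything it read last time is the same (lexer.gen unchanged, probe.gen unchanged) — cache 16 kept, no run.

The important point: probe.gen recomputes to an identical value, and the output ends up unchanged.

Dirty set: east.gen, filter.gen, lexer.gen, probe.gen, south.gen.
Run set: filter.gen, probe.gen, south.gen (3 run).
Re-examined without running (cache reused): east.gen, lexer.gen.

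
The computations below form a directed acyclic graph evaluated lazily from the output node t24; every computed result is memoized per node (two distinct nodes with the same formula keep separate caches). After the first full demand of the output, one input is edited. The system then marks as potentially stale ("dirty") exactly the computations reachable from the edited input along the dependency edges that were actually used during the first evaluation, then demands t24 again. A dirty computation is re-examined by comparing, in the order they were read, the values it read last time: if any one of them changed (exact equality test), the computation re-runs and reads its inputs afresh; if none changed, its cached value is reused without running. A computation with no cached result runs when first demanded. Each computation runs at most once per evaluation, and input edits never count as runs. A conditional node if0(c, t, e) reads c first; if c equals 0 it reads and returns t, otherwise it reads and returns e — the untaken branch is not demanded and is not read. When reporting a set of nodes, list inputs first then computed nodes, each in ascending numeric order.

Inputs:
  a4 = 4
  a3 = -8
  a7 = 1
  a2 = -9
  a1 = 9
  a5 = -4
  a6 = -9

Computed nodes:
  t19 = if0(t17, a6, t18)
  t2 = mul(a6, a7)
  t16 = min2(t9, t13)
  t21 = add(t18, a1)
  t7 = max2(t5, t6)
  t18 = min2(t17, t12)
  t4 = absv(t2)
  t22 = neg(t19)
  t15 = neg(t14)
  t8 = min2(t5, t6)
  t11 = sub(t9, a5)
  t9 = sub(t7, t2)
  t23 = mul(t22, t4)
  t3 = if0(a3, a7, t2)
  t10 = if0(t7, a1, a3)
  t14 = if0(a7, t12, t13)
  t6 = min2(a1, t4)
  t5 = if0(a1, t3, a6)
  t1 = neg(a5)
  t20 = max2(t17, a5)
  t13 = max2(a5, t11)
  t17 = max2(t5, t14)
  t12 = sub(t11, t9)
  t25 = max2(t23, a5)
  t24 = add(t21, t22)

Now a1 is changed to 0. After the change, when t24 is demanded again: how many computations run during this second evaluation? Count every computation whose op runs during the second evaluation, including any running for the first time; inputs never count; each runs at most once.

14 computations run: t3, t5, t6, t7, t9, t11, t12, t13, t14, t17, t18, t19, t21, t24.
Note the branch switch — t3 had no cache and runs now for the first time.

First demand of the output computes:
  t2 = mul(-9, 1) = -9
  t4 = absv(-9) = 9
  t5 = if0(a1=9 -> else branch a6) = -9
  t6 = min2(9, 9) = 9
  t7 = max2(-9, 9) = 9
  t9 = sub(9, -9) = 18
  t11 = sub(18, -4) = 22
  t12 = sub(22, 18) = 4
  t13 = max2(-4, 22) = 22
  t14 = if0(a7=1 -> else branch t13) = 22
  t17 = max2(-9, 22) = 22
  t18 = min2(22, 4) = 4
  t19 = if0(t17=22 -> else branch t18) = 4
  t21 = add(4, 9) = 13
  t22 = neg(4) = -4
  t24 = add(13, -4) = 9

After the edit, cleaning proceeds:
  t3: had never run; runs now, result -9.
  t5: a read changed (a1 9->0) — executes, giving -9 — identical to its old value.
  t6: a read changed (a1 9->0) — executes, giving 0.
  t7: a read changed (t6 9->0) — executes, giving 0.
  t9: a read changed (t7 9->0) — executes, giving 9.
  t11: a read changed (t9 18->9) — executes, giving 13.
  t12: a read changed (t11 22->13; t9 18->9) — executes, giving 4 — identical to its old value.
  t13: a read changed (t11 22->13) — executes, giving 13.
  t14: a read changed (t13 22->13) — executes, giving 13.
  t17: a read changed (t14 22->13) — executes, giving 13.
  t18: a read changed (t17 22->13) — executes, giving 4 — identical to its old value.
  t19: a read changed (t17 22->13) — executes, giving 4 — identical to its old value.
  t21: a read changed (a1 9->0) — executes, giving 4.
  t22: dirty, but its reads are unchanged (t19 unchanged); cached -4 stands.
  t24: a read changed (t21 13->4) — executes, giving 0.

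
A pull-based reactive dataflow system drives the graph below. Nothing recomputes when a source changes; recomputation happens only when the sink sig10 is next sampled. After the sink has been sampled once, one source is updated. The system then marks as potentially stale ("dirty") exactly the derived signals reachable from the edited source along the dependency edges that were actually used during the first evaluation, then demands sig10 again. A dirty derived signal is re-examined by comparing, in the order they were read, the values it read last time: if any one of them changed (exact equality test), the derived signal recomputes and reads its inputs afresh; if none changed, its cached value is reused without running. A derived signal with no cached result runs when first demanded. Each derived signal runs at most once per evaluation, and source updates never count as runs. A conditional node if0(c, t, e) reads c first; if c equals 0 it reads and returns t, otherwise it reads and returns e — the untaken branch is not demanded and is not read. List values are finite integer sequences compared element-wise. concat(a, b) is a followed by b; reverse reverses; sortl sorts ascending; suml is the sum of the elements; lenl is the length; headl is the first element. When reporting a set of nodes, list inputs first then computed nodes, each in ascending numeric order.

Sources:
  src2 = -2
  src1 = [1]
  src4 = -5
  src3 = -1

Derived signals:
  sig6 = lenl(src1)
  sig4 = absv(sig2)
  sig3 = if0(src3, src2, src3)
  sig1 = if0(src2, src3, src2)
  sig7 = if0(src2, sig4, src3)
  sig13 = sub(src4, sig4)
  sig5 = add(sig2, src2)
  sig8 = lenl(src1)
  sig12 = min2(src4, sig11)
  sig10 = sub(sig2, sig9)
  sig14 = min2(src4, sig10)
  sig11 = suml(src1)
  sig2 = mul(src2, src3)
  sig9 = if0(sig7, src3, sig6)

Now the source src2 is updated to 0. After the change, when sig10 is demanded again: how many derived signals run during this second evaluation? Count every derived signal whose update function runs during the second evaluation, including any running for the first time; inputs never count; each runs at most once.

Derived signals that run: sig2, sig4, sig7, sig9, sig10 — 5 in total.
Key observation: a condition flipped, so demand reaches new nodes — sig4 runs for the first time.

First evaluation (everything demanded from the output):
  sig2 = mul(-2, -1) = 2
  sig6 = lenl([1]) = 1
  sig7 = if0(src2=-2 -> else branch src3) = -1
  sig9 = if0(sig7=-1 -> else branch sig6) = 1
  sig10 = sub(2, 1) = 1

Propagation after the edit:
  sig2: runs — src2 -2->0; result 0.
  sig4: demanded for the first time — runs, produces 0.
  sig7: runs — src2 -2->0; result 0.
  sig9: runs — sig7 -1->0; result -1.
  sig10: runs — sig2 2->0; sig9 1->-1; result 1 (same value as before).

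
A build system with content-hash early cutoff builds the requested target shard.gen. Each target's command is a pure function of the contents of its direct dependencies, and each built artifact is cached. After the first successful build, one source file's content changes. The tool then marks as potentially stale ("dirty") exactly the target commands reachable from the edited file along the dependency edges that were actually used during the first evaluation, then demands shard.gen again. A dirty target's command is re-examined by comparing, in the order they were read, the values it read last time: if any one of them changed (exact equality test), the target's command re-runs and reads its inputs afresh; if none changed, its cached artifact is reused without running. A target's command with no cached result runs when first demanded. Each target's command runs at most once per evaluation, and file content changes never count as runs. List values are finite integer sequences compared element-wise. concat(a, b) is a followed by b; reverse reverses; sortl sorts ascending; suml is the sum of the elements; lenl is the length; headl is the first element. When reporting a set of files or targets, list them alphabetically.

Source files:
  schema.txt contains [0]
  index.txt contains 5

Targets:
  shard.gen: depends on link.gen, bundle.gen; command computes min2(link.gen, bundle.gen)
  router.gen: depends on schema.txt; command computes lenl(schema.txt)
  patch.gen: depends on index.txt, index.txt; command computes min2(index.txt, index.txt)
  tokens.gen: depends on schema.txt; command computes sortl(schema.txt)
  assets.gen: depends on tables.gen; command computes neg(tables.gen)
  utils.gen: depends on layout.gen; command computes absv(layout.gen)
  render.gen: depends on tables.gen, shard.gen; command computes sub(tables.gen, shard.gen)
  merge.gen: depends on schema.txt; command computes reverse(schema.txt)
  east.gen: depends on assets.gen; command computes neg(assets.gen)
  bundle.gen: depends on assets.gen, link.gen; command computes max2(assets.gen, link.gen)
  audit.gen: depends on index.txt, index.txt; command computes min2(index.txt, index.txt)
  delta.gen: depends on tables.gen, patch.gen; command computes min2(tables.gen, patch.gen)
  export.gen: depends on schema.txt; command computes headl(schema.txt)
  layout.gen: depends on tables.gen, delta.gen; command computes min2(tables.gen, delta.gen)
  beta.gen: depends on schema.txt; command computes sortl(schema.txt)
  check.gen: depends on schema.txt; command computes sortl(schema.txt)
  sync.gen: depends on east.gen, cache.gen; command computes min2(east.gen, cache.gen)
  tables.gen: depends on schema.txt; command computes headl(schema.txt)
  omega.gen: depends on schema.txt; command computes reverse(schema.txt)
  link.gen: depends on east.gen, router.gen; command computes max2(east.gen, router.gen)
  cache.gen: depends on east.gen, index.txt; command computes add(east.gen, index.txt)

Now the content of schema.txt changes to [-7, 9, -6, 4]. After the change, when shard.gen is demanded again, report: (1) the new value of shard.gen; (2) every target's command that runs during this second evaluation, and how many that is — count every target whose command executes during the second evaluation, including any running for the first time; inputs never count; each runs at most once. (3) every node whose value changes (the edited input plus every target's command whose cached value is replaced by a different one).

New value of shard.gen: 4.
Target commands that run: assets.gen, bundle.gen, east.gen, link.gen, router.gen, shard.gen, tables.gen — 7 in total.
Values that change: assets.gen, bundle.gen, east.gen, link.gen, router.gen, schema.txt, shard.gen, tables.gen.

First evaluation (everything demanded from the output):
  router.gen = lenl([0]) = 1
  tables.gen = headl([0]) = 0
  assets.gen = neg(0) = 0
  east.gen = neg(0) = 0
  link.gen = max2(0, 1) = 1
  bundle.gen = max2(0, 1) = 1
  shard.gen = min2(1, 1) = 1

Propagation after the edit:
  router.gen: runs — schema.txt [0]->[-7, 9, -6, 4]; result 4.
  tables.gen: runs — schema.txt [0]->[-7, 9, -6, 4]; result -7.
  assets.gen: runs — tables.gen 0->-7; result 7.
  east.gen: runs — assets.gen 0->7; result -7.
  link.gen: runs — east.gen 0->-7; router.gen 1->4; result 4.
  bundle.gen: runs — assets.gen 0->7; link.gen 1->4; result 7.
  shard.gen: runs — link.gen 1->4; bundle.gen 1->7; result 4.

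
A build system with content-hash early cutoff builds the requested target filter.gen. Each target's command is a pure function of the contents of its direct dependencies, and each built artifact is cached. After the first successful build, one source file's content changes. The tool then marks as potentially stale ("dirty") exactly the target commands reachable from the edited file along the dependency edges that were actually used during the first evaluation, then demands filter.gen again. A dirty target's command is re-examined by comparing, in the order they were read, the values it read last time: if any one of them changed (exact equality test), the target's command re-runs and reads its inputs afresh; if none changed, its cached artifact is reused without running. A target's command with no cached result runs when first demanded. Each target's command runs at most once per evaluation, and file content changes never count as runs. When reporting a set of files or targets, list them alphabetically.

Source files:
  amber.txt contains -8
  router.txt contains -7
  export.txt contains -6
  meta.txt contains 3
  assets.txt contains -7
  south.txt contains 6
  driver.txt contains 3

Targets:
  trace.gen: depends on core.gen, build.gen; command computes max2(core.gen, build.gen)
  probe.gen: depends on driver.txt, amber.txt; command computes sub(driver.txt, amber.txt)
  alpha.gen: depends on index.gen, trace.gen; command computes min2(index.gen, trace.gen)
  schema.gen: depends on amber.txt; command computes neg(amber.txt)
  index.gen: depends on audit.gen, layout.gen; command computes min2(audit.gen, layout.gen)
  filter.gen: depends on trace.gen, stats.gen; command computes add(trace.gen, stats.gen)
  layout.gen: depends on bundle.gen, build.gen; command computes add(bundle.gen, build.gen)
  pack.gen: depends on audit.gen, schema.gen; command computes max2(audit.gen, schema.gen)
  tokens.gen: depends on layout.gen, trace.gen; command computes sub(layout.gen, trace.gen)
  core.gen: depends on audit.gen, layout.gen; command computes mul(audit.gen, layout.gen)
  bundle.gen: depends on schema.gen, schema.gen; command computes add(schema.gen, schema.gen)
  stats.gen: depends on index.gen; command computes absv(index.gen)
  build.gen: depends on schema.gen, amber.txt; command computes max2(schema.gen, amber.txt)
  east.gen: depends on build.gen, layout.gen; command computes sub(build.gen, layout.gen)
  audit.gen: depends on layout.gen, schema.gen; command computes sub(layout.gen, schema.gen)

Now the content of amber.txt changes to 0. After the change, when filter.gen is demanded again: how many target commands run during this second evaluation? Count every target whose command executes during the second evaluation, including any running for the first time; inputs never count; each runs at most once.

Target commands that run: audit.gen, build.gen, bundle.gen, core.gen, filter.gen, index.gen, layout.gen, schema.gen, stats.gen, trace.gen — 10 in total.

First evaluation (everything demanded from the output):
  schema.gen = neg(-8) = 8
  build.gen = max2(8, -8) = 8
  bundle.gen = add(8, 8) = 16
  layout.gen = add(16, 8) = 24
  audit.gen = sub(24, 8) = 16
  core.gen = mul(16, 24) = 384
  index.gen = min2(16, 24) = 16
  stats.gen = absv(16) = 16
  trace.gen = max2(384, 8) = 384
  filter.gen = add(384, 16) = 400

Propagation after the edit:
  schema.gen: runs — amber.txt -8->0; result 0.
  build.gen: runs — schema.gen 8->0; amber.txt -8->0; result 0.
  bundle.gen: runs — schema.gen 8->0; schema.gen 8->0; result 0.
  layout.gen: runs — bundle.gen 16->0; build.gen 8->0; result 0.
  audit.gen: runs — layout.gen 24->0; schema.gen 8->0; result 0.
  core.gen: runs — audit.gen 16->0; layout.gen 24->0; result 0.
  index.gen: runs — audit.gen 16->0; layout.gen 24->0; result 0.
  stats.gen: runs — index.gen 16->0; result 0.
  trace.gen: runs — core.gen 384->0; build.gen 8->0; result 0.
  filter.gen: runs — trace.gen 384->0; stats.gen 16->0; result 0.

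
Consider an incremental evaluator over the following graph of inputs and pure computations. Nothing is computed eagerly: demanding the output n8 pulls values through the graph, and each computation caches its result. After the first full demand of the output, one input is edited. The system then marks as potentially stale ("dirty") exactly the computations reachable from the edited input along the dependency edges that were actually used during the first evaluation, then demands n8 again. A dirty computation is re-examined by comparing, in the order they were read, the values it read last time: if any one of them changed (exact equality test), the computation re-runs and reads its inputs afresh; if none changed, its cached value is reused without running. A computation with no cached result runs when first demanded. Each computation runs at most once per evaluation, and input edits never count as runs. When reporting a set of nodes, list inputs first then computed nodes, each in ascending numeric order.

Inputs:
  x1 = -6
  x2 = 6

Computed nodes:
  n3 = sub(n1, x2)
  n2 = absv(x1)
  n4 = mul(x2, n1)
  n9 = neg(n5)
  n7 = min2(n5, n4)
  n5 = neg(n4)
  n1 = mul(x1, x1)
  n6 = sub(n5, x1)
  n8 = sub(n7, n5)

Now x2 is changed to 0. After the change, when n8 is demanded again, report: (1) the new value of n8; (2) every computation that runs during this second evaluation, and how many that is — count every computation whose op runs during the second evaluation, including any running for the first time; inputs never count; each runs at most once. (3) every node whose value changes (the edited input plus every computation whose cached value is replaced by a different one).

Initial pass — values computed on the first demand:
  n1 = mul(-6, -6) = 36
  n4 = mul(6, 36) = 216
  n5 = neg(216) = -216
  n7 = min2(-216, 216) = -216
  n8 = sub(-216, -216) = 0

Second demand — change propagation:
  n4: re-runs because x2 6->0; new result 0.
  n5: re-runs because n4 216->0; new result 0.
  n7: re-runs because n5 -216->0; n4 216->0; new result 0.
  n8: re-runs because n7 -216->0; n5 -216->0; new result 0 (unchanged).

n8 now evaluates to 0.
Run set: n4, n5, n7, n8 (4 run).
Changed values: x2, n4, n5, n7.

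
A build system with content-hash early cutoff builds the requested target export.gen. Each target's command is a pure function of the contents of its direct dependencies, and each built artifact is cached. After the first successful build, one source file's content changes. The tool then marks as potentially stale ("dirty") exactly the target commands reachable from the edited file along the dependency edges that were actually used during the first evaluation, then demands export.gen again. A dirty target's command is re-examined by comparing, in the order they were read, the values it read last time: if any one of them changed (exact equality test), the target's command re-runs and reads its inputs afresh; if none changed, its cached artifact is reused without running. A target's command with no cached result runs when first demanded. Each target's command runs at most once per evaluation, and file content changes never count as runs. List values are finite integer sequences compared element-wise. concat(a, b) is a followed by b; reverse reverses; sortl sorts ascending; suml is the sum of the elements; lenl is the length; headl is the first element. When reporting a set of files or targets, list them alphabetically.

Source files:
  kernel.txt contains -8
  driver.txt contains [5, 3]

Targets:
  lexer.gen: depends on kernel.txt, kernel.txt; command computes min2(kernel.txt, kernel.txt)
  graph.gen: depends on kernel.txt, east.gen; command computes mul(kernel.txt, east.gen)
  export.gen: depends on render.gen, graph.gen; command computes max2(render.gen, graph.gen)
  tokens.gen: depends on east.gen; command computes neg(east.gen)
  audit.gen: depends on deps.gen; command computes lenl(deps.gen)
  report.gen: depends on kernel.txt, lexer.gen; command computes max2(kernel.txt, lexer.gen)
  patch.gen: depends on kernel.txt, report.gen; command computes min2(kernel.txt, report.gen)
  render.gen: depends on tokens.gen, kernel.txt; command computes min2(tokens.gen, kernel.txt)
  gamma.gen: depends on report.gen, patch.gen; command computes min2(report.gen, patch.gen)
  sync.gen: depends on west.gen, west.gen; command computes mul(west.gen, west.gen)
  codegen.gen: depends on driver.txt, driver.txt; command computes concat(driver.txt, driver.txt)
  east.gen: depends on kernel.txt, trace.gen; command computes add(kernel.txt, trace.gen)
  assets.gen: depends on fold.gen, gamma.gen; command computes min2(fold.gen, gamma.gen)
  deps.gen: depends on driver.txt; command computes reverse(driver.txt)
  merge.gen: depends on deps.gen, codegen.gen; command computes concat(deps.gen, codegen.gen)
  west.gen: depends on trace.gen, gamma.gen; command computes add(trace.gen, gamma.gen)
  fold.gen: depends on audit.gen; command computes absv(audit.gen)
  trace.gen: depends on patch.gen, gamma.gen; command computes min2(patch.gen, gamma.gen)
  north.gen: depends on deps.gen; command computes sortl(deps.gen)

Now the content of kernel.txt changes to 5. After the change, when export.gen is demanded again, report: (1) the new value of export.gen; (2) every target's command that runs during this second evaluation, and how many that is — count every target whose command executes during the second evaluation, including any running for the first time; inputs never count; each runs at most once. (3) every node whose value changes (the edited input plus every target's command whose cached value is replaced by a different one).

New value of export.gen: 50.
Target commands that run: east.gen, export.gen, gamma.gen, graph.gen, lexer.gen, patch.gen, render.gen, report.gen, tokens.gen, trace.gen — 10 in total.
Values that change: east.gen, export.gen, gamma.gen, graph.gen, kernel.txt, lexer.gen, patch.gen, render.gen, report.gen, tokens.gen, trace.gen.

First evaluation (everything demanded from the output):
  lexer.gen = min2(-8, -8) = -8
  report.gen = max2(-8, -8) = -8
  patch.gen = min2(-8, -8) = -8
  gamma.gen = min2(-8, -8) = -8
  trace.gen = min2(-8, -8) = -8
  east.gen = add(-8, -8) = -16
  graph.gen = mul(-8, -16) = 128
  tokens.gen = neg(-16) = 16
  render.gen = min2(16, -8) = -8
  export.gen = max2(-8, 128) = 128

Propagation after the edit:
  lexer.gen: runs — kernel.txt -8->5; kernel.txt -8->5; result 5.
  report.gen: runs — kernel.txt -8->5; lexer.gen -8->5; result 5.
  patch.gen: runs — kernel.txt -8->5; report.gen -8->5; result 5.
  gamma.gen: runs — report.gen -8->5; patch.gen -8->5; result 5.
  trace.gen: runs — patch.gen -8->5; gamma.gen -8->5; result 5.
  east.gen: runs — kernel.txt -8->5; trace.gen -8->5; result 10.
  graph.gen: runs — kernel.txt -8->5; east.gen -16->10; result 50.
  tokens.gen: runs — east.gen -16->10; result -10.
  render.gen: runs — tokens.gen 16->-10; kernel.txt -8->5; result -10.
  export.gen: runs — render.gen -8->-10; graph.gen 128->50; result 50.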